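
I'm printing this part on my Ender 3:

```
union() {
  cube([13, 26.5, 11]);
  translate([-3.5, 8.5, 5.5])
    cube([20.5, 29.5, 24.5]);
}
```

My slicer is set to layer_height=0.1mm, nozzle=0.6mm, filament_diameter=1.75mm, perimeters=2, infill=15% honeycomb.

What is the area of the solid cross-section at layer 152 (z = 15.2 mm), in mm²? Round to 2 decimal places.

604.75 mm²

At z = 15.2 mm: the cube is absent (z outside [0, 11]); the cube at (-3.5, 8.5) (footprint 20.5×29.5) is included at this height (area 604.75 mm²); Merging all regions: only the 20.5×29.5 cube at (-3.5, 8.5) is present, so the union is just that shape — area = 604.75 mm². Overall, the cross-section is a single solid region. Net area = 604.75 mm².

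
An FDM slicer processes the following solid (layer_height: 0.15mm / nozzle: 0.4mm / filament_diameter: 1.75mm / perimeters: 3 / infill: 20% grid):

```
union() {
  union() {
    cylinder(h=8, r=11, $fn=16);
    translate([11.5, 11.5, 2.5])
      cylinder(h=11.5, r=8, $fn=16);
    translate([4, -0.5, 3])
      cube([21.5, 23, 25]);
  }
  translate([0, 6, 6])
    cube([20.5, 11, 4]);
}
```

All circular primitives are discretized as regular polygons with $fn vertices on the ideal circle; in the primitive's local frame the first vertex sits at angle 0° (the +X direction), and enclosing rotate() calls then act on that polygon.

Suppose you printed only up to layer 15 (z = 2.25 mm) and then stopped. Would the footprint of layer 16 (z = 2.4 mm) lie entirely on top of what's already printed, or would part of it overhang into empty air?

Compare the two slices. At z = 2.25: the r=11 cylinder gives a regular 16-gon of circumradius 11 (constant along its height) (area = (16/2)·11.000²·sin(360°/16) = 370.44 mm²); the cylinder at (11.5, 11.5) does not reach this height (z outside [2.5, 14]); the cube at (4, -0.5) does not reach this height (z outside [3, 28]); Merging all regions: only the r=11 cylinder is present, so the union is just that shape — area = 370.44 mm²; the cube at (0, 6) is not intersected at this z (z outside [6, 10]); Merging all regions: only the result so far is present, so the union is just that shape — area = 370.44 mm². At z = 2.4: the r=11 cylinder gives a regular 16-gon of circumradius 11 (constant along its height) (area = (16/2)·11.000²·sin(360°/16) = 370.44 mm²); the cylinder at (11.5, 11.5) is not intersected at this z (z outside [2.5, 14]); the cube at (4, -0.5) is not intersected at this z (z outside [3, 28]); Taking the union: only the r=11 cylinder is present, so the union is just that shape — area = 370.44 mm²; the cube at (0, 6) does not reach this height (z outside [6, 10]); Merging all regions: only the result so far is present, so the union is just that shape — area = 370.44 mm². Checking containment: the cross-section at z = 2.4 is a subset of the cross-section at z = 2.25.

entirely on top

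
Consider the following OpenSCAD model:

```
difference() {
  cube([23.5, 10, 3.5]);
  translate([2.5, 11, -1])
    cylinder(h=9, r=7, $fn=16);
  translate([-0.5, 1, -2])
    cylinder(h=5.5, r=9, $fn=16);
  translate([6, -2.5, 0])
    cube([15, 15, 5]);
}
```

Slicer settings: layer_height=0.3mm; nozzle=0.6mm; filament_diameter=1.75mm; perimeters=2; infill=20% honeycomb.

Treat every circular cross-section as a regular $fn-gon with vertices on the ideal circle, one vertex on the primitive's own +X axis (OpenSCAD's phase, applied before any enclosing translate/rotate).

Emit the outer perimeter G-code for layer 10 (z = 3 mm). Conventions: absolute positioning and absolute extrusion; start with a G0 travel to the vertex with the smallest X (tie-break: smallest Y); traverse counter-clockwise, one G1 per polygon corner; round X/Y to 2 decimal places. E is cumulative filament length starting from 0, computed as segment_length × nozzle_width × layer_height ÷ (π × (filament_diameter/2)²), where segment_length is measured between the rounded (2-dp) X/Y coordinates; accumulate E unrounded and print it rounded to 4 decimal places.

G0 X21.00 Y0.00 Z3.00
G1 X23.50 Y0.00 E0.1871
G1 X23.50 Y10.00 E0.9354
G1 X21.00 Y10.00 E1.1225
G1 X21.00 Y0.00 E1.8709

At z = 3 mm: the cube (footprint 23.5×10) is included at this height; the r=7 cylinder at (2.5, 11) contributes a regular 16-gon of circumradius 7; the cylinder at (-0.5, 1): section is a regular 16-gon, circumradius r=9; the cube at (6, -2.5) (footprint 15×15) is included at this height; Taking the first minus the rest: starting from the 23.5×10 cube, the r=7 cylinder at (2.5, 11) partially overlaps it — only the 44.98 mm² overlap (of its 150.01 mm²) is removed, clipping the outline; the r=9 cylinder at (-0.5, 1) partially overlaps it — only the 37.30 mm² overlap (of its 247.98 mm²) is removed, clipping the outline; the 15×15 cube at (6, -2.5) partially overlaps it — only the 127.72 mm² overlap (of its 225.00 mm²) is removed, clipping the outline — 1 connected region. The outline is a single polygon with 4 vertices. Extrusion per mm of travel: 0.6 × 0.3 / (π × 0.875²) = 0.074835. Accumulating E over each segment gives final E = 1.8709.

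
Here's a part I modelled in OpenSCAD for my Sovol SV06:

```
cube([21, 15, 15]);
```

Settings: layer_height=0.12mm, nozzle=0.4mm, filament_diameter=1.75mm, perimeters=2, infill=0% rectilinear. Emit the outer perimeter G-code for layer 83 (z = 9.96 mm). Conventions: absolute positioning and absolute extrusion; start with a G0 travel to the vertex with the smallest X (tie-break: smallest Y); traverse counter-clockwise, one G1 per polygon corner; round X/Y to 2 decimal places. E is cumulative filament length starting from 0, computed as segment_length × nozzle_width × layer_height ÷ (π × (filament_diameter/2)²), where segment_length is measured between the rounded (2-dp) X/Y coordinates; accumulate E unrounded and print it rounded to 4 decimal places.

G0 X0.00 Y0.00 Z9.96
G1 X21.00 Y0.00 E0.4191
G1 X21.00 Y15.00 E0.7184
G1 X0.00 Y15.00 E1.1375
G1 X0.00 Y0.00 E1.4368

At z = 9.96 mm: the cube (footprint 21×15) is included at this height. The outline is a single polygon with 4 vertices. Extrusion per mm of travel: 0.4 × 0.12 / (π × 0.875²) = 0.019956. Accumulating E over each segment gives final E = 1.4368.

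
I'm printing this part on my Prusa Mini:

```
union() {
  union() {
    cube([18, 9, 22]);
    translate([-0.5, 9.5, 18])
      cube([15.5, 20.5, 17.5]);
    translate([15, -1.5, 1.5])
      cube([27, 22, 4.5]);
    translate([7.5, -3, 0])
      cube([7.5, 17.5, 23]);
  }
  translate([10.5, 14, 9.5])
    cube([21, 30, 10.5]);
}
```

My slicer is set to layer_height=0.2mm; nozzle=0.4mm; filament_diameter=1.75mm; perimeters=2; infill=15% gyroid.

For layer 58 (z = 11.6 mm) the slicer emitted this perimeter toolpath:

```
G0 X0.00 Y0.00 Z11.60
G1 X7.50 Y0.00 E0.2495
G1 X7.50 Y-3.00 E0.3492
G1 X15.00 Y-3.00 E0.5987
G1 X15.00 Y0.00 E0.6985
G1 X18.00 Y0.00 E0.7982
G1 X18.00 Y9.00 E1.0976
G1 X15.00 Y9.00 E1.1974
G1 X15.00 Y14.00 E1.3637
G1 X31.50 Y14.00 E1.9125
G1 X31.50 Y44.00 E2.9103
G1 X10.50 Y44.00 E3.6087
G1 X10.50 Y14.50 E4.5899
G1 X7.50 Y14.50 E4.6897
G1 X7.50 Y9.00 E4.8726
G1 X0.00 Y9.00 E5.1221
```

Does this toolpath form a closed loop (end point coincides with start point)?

no

Start point (G0): (0.00, 0.00). End point (last G1): the path does not return to the start — open.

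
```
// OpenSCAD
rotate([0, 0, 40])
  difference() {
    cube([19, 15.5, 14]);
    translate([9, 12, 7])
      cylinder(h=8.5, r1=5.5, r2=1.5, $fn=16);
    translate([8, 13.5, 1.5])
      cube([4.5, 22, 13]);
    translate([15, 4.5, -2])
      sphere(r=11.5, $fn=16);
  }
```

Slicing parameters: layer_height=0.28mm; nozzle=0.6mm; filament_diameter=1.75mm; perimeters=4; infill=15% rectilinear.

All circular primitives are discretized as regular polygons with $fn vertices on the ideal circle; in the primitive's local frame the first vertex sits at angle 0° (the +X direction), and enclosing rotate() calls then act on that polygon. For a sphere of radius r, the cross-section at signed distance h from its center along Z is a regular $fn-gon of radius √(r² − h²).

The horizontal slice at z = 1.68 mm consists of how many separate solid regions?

At z = 1.68 mm: the cube is present — its section is the full 19×15.5 rectangle; the cone at (9, 12) is absent (z outside [7, 15.5]); the cube at (8, 13.5) (footprint 4.5×22) is included at this height; the r=11.5 sphere at (15, 4.5) contributes a regular 16-gon of circumradius √(11.5²−3.68²) = 10.895; Taking the first minus the rest: starting from the 19×15.5 cube, the 4.5×22 cube at (8, 13.5) partially overlaps it — only the 9.00 mm² overlap (of its 99.00 mm²) is removed, clipping the outline; the r=11.5 sphere at (15, 4.5) partially overlaps it — only the 194.93 mm² overlap (of its 363.42 mm²) is removed, clipping the outline — 2 connected regions; (rotated 40° about Z; rotation is an isometry so areas/perimeters/island counts are preserved). The result has 2 disconnected regions.

2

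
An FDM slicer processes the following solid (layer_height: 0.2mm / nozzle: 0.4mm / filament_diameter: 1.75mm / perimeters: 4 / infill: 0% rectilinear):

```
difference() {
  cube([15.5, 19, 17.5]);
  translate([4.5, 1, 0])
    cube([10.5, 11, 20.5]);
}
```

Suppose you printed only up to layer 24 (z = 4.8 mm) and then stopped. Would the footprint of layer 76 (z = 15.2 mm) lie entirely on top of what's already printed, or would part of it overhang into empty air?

Compare the two slices. At z = 4.8: the cube is present — its section is the full 15.5×19 rectangle (area 294.50 mm²); the cube at (4.5, 1) is present — its section is the full 10.5×11 rectangle (area 115.50 mm²); Taking the first minus the rest: starting from the 15.5×19 cube (294.50 mm²), the 10.5×11 cube at (4.5, 1) lies wholly inside it (removes its full 115.50 mm² and its 43.00 mm outline becomes a hole wall) — area = 179.00 mm². At z = 15.2: the 15.5×19 cube contributes its full rectangle (area 294.50 mm²); the cube at (4.5, 1) (footprint 10.5×11) is included at this height (area 115.50 mm²); After the difference (first − rest): starting from the 15.5×19 cube (294.50 mm²), the 10.5×11 cube at (4.5, 1) lies wholly inside it (removes its full 115.50 mm² and its 43.00 mm outline becomes a hole wall) — area = 179.00 mm². Checking containment: the cross-section at z = 15.2 is a subset of the cross-section at z = 4.8.

entirely on top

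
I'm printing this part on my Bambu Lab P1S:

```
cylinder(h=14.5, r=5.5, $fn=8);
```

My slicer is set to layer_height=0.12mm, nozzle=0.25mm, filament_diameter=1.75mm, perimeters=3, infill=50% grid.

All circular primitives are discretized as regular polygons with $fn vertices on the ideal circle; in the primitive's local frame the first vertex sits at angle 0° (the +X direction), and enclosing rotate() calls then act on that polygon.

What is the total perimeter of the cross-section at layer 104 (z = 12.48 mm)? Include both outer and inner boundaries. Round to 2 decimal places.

At z = 12.48 mm: the r=5.5 cylinder contributes a regular 8-gon of circumradius 5.5 (perimeter = 2·8·5.500·sin(180°/8) = 33.68 mm). Overall, the cross-section is a single solid region. Total boundary length (outer) = 33.68 mm.

33.68 mm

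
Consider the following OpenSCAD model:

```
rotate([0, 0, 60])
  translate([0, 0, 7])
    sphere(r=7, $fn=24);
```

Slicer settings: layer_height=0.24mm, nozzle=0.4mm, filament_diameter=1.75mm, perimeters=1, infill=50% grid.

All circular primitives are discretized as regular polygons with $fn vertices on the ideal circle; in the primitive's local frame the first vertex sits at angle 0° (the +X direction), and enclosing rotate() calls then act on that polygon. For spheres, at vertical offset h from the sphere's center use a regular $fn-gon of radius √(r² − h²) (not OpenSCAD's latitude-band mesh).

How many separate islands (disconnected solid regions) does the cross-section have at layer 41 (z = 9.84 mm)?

At z = 9.84 mm: the r=7 sphere slices to a regular 24-gon of circumradius 6.398 (√(r²−h²) with h=2.84 from center); (rotated 60° about Z; rotation is an isometry so areas/perimeters/island counts are preserved). Overall, the cross-section is a single solid region. Island count = 1.

1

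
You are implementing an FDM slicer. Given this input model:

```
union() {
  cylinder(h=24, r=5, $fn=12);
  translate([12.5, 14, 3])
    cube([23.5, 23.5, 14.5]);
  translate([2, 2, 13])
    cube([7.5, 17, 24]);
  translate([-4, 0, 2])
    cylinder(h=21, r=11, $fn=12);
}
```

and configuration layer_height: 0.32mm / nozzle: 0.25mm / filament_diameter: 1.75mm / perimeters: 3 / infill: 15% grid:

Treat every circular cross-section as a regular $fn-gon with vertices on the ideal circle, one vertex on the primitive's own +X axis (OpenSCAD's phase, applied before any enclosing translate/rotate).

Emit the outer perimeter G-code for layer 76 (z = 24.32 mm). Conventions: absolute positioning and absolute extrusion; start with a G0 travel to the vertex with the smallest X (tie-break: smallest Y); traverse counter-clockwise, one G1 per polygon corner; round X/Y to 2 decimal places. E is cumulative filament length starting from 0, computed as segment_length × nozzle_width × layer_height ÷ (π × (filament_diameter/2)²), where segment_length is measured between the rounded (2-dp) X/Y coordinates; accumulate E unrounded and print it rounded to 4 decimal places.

At z = 24.32 mm: the cylinder is not intersected at this z (z outside [0, 24]); the cube at (12.5, 14) does not reach this height (z outside [3, 17.5]); the 7.5×17 cube at (2, 2) contributes its full rectangle; the cylinder at (-4, 0) is absent (z outside [2, 23]); Combining (union): only the 7.5×17 cube at (2, 2) is present, so the union is just that shape — 1 connected region. The outline is a single polygon with 4 vertices. Extrusion per mm of travel: 0.25 × 0.32 / (π × 0.875²) = 0.033260. Accumulating E over each segment gives final E = 1.6297.

G0 X2.00 Y2.00 Z24.32
G1 X9.50 Y2.00 E0.2495
G1 X9.50 Y19.00 E0.8149
G1 X2.00 Y19.00 E1.0643
G1 X2.00 Y2.00 E1.6297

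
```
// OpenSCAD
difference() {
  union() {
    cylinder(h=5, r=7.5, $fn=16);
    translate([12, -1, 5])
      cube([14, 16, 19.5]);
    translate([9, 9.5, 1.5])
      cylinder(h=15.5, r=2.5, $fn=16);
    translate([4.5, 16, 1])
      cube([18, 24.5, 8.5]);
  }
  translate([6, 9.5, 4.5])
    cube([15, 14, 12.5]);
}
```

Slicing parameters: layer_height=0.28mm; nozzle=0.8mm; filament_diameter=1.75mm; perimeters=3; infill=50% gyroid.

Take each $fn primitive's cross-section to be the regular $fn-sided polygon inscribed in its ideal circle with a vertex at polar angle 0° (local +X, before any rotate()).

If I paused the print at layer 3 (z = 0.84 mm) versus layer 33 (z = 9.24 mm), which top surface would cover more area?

Layer 3 (z = 0.84): the r=7.5 cylinder gives a regular 16-gon of circumradius 7.5 (constant along its height) (area = (16/2)·7.500²·sin(360°/16) = 172.21 mm²); the cube at (12, -1) is absent (z outside [5, 24.5]); the cylinder at (9, 9.5) is absent (z outside [1.5, 17]); the cube at (4.5, 16) does not reach this height (z outside [1, 9.5]); Taking the union: only the r=7.5 cylinder is present, so the union is just that shape — area = 172.21 mm²; the cube at (6, 9.5) is not intersected at this z (z outside [4.5, 17]); After the difference (first − rest): none of the subtracted shapes is present at this height, so the result so far is unchanged — area = 172.21 mm². So its area = 172.21 mm². Layer 33 (z = 9.24): the cylinder does not reach this height (z outside [0, 5]); the cube at (12, -1) (footprint 14×16) is included at this height (area 224.00 mm²); the cylinder at (9, 9.5): section is a regular 16-gon, circumradius r=2.5 (area = (16/2)·2.500²·sin(360°/16) = 19.13 mm²); the cube at (4.5, 16) (footprint 18×24.5) is included at this height (area 441.00 mm²); Combining (union): the 3 present regions are separate (no shared area or edge), so areas and boundary lengths simply add and each stays a separate island — area = 684.13 mm²; the cube at (6, 9.5) is present — its section is the full 15×14 rectangle (area 210.00 mm²); After the difference (first − rest): starting from the result so far (684.13 mm²), the 15×14 cube at (6, 9.5) partially overlaps it — only the 171.57 mm² overlap (of its 210.00 mm²) is removed, clipping the outline — area = 512.57 mm². So its area = 512.57 mm². Layer 33 is larger (512.57 vs 172.21 mm²).

layer 33 (z = 9.24 mm)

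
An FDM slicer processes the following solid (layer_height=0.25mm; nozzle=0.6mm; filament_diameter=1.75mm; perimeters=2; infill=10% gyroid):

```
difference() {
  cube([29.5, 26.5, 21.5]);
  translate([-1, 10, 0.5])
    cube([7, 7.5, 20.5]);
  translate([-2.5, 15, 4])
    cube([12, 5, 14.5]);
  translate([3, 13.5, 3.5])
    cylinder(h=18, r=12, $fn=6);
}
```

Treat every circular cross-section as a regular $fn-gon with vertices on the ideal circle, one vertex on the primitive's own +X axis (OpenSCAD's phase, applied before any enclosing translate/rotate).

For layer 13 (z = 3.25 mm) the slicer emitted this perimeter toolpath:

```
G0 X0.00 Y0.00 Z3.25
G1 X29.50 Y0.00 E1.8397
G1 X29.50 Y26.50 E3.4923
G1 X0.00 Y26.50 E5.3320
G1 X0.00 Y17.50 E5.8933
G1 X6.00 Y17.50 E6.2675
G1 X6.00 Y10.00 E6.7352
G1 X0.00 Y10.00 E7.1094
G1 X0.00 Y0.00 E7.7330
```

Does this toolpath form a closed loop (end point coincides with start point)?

yes

Start point (G0): (0.00, 0.00). End point (last G1): the path returns to the start — closed.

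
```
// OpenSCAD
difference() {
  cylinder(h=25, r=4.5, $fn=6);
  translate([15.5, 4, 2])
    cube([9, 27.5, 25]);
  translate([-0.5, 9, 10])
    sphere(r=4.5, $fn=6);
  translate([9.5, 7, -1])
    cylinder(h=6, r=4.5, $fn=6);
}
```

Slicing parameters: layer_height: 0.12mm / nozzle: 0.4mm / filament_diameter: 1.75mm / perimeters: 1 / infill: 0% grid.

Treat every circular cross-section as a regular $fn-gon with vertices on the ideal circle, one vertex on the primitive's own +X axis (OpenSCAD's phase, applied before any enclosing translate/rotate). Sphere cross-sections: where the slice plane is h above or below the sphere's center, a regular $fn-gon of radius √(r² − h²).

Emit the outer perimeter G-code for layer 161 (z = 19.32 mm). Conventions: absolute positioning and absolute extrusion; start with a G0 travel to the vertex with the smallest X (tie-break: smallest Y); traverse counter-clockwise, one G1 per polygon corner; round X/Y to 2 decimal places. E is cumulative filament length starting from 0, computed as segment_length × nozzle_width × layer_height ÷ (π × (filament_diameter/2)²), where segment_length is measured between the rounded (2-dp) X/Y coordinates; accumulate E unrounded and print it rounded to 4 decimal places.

At z = 19.32 mm: the cylinder: section is a regular 6-gon, circumradius r=4.5; the cube at (15.5, 4) (footprint 9×27.5) is included at this height; the sphere at (-0.5, 9) is absent (|z−center|=9.320 > r=4.5); the cylinder at (9.5, 7) is not intersected at this z (z outside [-1, 5]); After the difference (first − rest): starting from the r=4.5 cylinder, the 9×27.5 cube at (15.5, 4) misses the remaining region (no effect) — 1 connected region. The outline is a single polygon with 6 vertices. Extrusion per mm of travel: 0.4 × 0.12 / (π × 0.875²) = 0.019956. Accumulating E over each segment gives final E = 0.5390.

G0 X-4.50 Y0.00 Z19.32
G1 X-2.25 Y-3.90 E0.0899
G1 X2.25 Y-3.90 E0.1797
G1 X4.50 Y0.00 E0.2695
G1 X2.25 Y3.90 E0.3594
G1 X-2.25 Y3.90 E0.4492
G1 X-4.50 Y0.00 E0.5390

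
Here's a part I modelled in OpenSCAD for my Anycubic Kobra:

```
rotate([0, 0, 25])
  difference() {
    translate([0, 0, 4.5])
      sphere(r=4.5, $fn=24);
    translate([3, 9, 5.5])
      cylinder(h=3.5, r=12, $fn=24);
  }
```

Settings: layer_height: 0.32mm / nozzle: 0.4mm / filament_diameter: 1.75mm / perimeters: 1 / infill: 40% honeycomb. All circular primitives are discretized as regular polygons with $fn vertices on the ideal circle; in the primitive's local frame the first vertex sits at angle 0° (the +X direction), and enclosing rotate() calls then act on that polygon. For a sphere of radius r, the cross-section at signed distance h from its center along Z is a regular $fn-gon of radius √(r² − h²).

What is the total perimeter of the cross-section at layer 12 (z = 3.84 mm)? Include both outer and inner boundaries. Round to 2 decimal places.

At z = 3.84 mm: the r=4.5 sphere slices to a regular 24-gon of circumradius 4.451 (√(r²−h²) with h=0.66 from center) (perimeter = 2·24·4.451·sin(180°/24) = 27.89 mm); the cylinder at (3, 9) is not intersected at this z (z outside [5.5, 9]); Taking the first minus the rest: none of the subtracted shapes is present at this height, so the r=4.5 sphere is unchanged — boundary = 27.89 mm; (rotated 25° about Z; rotation is an isometry so areas/perimeters/island counts are preserved). Overall, the cross-section is a single solid region. Total boundary length (outer) = 27.89 mm.

27.89 mm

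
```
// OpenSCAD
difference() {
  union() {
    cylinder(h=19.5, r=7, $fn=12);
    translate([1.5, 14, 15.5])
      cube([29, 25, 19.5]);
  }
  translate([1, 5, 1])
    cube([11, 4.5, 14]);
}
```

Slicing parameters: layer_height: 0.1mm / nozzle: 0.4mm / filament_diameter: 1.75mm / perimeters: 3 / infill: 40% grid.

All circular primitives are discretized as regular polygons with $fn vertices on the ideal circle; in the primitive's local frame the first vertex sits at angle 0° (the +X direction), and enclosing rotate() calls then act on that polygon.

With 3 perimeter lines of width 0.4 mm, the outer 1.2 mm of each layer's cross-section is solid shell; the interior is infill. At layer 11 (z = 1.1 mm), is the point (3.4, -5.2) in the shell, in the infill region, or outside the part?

shell

At z = 1.1 mm: the r=7 cylinder gives a regular 12-gon of circumradius 7 (constant along its height); the cube at (1.5, 14) is absent (z outside [15.5, 35]); Combining (union): only the r=7 cylinder is present, so the union is just that shape — 1 connected region; the 11×4.5 cube at (1, 5) contributes its full rectangle; Subtracting the remaining from the first: starting from that combined region, the 11×4.5 cube at (1, 5) partially overlaps it — only the 4.06 mm² overlap (of its 49.50 mm²) is removed, clipping the outline — 1 connected region. Overall, the cross-section is a single solid region. The nearest boundary edge runs (6.06, -3.50)→(3.50, -6.06); distance from the point to it = 0.68 mm. The point is inside the cross-section, 0.68 mm from the nearest boundary — within the 1.2 mm shell band (3 × 0.4).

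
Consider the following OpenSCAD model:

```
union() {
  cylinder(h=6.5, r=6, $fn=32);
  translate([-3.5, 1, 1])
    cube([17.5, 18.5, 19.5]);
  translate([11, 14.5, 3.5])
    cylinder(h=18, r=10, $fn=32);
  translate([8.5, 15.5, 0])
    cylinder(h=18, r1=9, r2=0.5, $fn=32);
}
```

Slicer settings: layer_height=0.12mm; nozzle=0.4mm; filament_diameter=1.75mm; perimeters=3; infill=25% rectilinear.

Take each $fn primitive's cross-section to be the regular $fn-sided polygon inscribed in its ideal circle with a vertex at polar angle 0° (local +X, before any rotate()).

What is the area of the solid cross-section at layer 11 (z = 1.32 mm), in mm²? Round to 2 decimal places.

At z = 1.32 mm: the r=6 cylinder gives a regular 32-gon of circumradius 6 (constant along its height) (area = (32/2)·6.000²·sin(360°/32) = 112.37 mm²); the cube at (-3.5, 1) is present — its section is the full 17.5×18.5 rectangle (area 323.75 mm²); the cylinder at (11, 14.5) is absent (z outside [3.5, 21.5]); the cone at (8.5, 15.5) (r1=9→r2=0.5) has section circumradius 8.377 here — a regular 32-gon (area = (32/2)·8.377²·sin(360°/32) = 219.03 mm²); Merging all regions: the regions partially overlap — summed areas 655.15 mm² minus the doubly-counted overlap 189.48 mm² gives 465.67 mm² — area = 465.67 mm². Overall, the cross-section is a single solid region. Net area = 465.67 mm².

465.67 mm²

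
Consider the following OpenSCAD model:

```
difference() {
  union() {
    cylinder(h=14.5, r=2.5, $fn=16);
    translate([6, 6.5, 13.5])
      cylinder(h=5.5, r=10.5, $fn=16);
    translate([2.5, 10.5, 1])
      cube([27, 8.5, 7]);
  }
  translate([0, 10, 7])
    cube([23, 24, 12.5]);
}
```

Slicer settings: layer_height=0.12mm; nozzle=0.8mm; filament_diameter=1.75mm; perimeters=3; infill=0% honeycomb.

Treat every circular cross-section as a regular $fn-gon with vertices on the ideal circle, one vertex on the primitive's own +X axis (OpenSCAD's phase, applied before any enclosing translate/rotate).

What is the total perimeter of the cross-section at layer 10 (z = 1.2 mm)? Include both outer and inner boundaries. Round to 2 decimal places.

At z = 1.2 mm: the cylinder: section is a regular 16-gon, circumradius r=2.5 (perimeter = 2·16·2.500·sin(180°/16) = 15.61 mm); the cylinder at (6, 6.5) is not intersected at this z (z outside [13.5, 19]); the cube at (2.5, 10.5) (footprint 27×8.5) is included at this height (perimeter 71.00 mm); Taking the union: the 2 present regions are separate (no shared area or edge), so areas and boundary lengths simply add and each stays a separate island — boundary = 86.61 mm; the cube at (0, 10) does not reach this height (z outside [7, 19.5]); Taking the first minus the rest: none of the subtracted shapes is present at this height, so that combined region is unchanged — boundary = 86.61 mm. Overall, the cross-section has 2 separate islands. Total boundary length (outer) = 86.61 mm.

86.61 mm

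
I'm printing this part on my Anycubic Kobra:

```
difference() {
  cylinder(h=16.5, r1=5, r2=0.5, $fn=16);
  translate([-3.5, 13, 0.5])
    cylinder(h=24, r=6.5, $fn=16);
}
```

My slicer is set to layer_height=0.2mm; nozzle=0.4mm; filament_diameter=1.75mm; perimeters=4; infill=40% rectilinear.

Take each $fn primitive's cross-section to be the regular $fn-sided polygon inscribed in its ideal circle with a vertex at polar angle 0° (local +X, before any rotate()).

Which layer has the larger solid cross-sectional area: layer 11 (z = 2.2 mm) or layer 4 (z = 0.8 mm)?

Layer 11 (z = 2.2): the cone (r1=5→r2=0.5) has section circumradius 4.400 here — a regular 16-gon (area = (16/2)·4.400²·sin(360°/16) = 59.27 mm²); the r=6.5 cylinder at (-3.5, 13) gives a regular 16-gon of circumradius 6.5 (constant along its height) (area = (16/2)·6.500²·sin(360°/16) = 129.35 mm²); After the difference (first − rest): starting from the cone (59.27 mm²), the r=6.5 cylinder at (-3.5, 13) misses the remaining region (no effect) — area = 59.27 mm². So its area = 59.27 mm². Layer 4 (z = 0.8): the cone (r1=5→r2=0.5) has section circumradius 4.782 here — a regular 16-gon (area = (16/2)·4.782²·sin(360°/16) = 70.00 mm²); the cylinder at (-3.5, 13): section is a regular 16-gon, circumradius r=6.5 (area = (16/2)·6.500²·sin(360°/16) = 129.35 mm²); Taking the first minus the rest: starting from the cone (70.00 mm²), the r=6.5 cylinder at (-3.5, 13) misses the remaining region (no effect) — area = 70.00 mm². So its area = 70.00 mm². Layer 4 is larger (70.00 vs 59.27 mm²).

layer 4 (z = 0.8 mm)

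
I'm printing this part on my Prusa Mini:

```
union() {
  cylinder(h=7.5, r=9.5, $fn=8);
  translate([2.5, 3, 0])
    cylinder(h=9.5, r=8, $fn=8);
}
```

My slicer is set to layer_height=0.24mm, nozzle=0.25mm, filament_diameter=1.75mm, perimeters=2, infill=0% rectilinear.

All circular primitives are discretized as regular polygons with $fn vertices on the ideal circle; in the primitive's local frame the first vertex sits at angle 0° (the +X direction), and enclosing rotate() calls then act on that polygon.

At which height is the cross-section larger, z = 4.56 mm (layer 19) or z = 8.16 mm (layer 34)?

Layer 19 (z = 4.56): the r=9.5 cylinder gives a regular 8-gon of circumradius 9.5 (constant along its height) (area = (8/2)·9.500²·sin(360°/8) = 255.27 mm²); the r=8 cylinder at (2.5, 3) contributes a regular 8-gon of circumradius 8 (area = (8/2)·8.000²·sin(360°/8) = 181.02 mm²); Combining (union): the regions partially overlap — summed areas 436.28 mm² minus the doubly-counted overlap 149.68 mm² gives 286.60 mm² — area = 286.60 mm². So its area = 286.60 mm². Layer 34 (z = 8.16): the cylinder does not reach this height (z outside [0, 7.5]); the r=8 cylinder at (2.5, 3) contributes a regular 8-gon of circumradius 8 (area = (8/2)·8.000²·sin(360°/8) = 181.02 mm²); Taking the union: only the r=8 cylinder at (2.5, 3) is present, so the union is just that shape — area = 181.02 mm². So its area = 181.02 mm². Layer 19 is larger (286.60 vs 181.02 mm²).

layer 19 (z = 4.56 mm)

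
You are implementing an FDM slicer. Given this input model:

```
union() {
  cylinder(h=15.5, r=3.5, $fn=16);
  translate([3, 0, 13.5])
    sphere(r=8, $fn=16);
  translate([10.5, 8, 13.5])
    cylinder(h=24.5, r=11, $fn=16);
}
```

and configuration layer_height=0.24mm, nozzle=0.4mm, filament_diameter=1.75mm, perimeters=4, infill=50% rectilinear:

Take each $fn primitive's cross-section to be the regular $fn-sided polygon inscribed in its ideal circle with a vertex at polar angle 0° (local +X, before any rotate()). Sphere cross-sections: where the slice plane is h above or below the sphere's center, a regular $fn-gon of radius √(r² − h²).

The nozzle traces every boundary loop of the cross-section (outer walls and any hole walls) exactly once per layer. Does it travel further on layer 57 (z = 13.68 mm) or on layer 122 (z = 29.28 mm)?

layer 57 (z = 13.68 mm)

Layer 57 (z = 13.68): the cylinder: section is a regular 16-gon, circumradius r=3.5 (perimeter = 2·16·3.500·sin(180°/16) = 21.85 mm); the sphere at (3, 0): section is a regular 16-gon, circumradius = √(r²−h²) = √(8²−0.18²) = 7.998 (perimeter = 2·16·7.998·sin(180°/16) = 49.93 mm); the r=11 cylinder at (10.5, 8) contributes a regular 16-gon of circumradius 11 (perimeter = 2·16·11.000·sin(180°/16) = 68.67 mm); Taking the union: the regions partially overlap (shared area 118.47 mm²), so the edge portions inside another operand are dropped and the merged outline is re-measured after clipping — boundary = 83.36 mm. So its perimeter = 83.36 mm. Layer 122 (z = 29.28): the cylinder is absent (z outside [0, 15.5]); the sphere at (3, 0) is absent (|z−center|=15.780 > r=8); the r=11 cylinder at (10.5, 8) gives a regular 16-gon of circumradius 11 (constant along its height) (perimeter = 2·16·11.000·sin(180°/16) = 68.67 mm); Combining (union): only the r=11 cylinder at (10.5, 8) is present, so the union is just that shape — boundary = 68.67 mm. So its perimeter = 68.67 mm. Layer 57 is larger (83.36 vs 68.67 mm).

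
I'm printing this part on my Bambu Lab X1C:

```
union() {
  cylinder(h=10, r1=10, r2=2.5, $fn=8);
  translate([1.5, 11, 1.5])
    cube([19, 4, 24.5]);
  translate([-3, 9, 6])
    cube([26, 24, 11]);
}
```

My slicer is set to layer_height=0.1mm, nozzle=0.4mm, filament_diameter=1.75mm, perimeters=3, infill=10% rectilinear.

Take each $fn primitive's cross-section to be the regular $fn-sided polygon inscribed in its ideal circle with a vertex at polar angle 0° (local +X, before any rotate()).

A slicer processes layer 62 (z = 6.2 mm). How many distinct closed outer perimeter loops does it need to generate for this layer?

2

At z = 6.2 mm: the cone contributes a regular 8-gon of circumradius 5.350 (interpolated between r1=10 and r2=2.5 at t=0.620); the cube at (1.5, 11) is present — its section is the full 19×4 rectangle; the cube at (-3, 9) (footprint 26×24) is included at this height; Merging all regions: the regions partially overlap (shared area 76.00 mm²), so overlapping operands fuse into one piece — 2 connected regions. The result has 2 disconnected regions.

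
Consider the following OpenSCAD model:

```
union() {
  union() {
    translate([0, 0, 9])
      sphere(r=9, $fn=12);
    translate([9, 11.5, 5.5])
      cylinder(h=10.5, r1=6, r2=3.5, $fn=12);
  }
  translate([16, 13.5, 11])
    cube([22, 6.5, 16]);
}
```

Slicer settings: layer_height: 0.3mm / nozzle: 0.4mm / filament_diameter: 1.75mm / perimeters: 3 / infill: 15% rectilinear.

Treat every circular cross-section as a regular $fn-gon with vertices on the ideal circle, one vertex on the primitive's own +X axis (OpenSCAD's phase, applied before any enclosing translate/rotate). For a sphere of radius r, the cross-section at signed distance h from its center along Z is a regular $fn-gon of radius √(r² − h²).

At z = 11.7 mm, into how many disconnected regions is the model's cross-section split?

3

At z = 11.7 mm: the r=9 sphere contributes a regular 12-gon of circumradius √(9²−2.7²) = 8.585; the cone at (9, 11.5) (r1=6→r2=3.5) has section circumradius 4.524 here — a regular 12-gon; Taking the union: the 2 present regions are separate (no shared area or edge), so areas and boundary lengths simply add and each stays a separate island — 2 connected regions; the 22×6.5 cube at (16, 13.5) contributes its full rectangle; Taking the union: the 2 present regions are separate (no shared area or edge), so areas and boundary lengths simply add and each stays a separate island — 3 connected regions. The result has 3 disconnected regions.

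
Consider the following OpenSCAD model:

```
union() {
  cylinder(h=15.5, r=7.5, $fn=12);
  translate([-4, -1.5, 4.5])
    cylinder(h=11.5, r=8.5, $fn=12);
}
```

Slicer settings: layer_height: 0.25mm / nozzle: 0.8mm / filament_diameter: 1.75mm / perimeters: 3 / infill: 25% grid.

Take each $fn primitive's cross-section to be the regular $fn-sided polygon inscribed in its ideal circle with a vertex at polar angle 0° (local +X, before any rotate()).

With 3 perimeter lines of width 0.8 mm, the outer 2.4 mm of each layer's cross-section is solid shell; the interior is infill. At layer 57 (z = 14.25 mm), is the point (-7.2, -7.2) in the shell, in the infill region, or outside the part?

shell

At z = 14.25 mm: the r=7.5 cylinder contributes a regular 12-gon of circumradius 7.5; the cylinder at (-4, -1.5): section is a regular 12-gon, circumradius r=8.5; Taking the union: the regions partially overlap (shared area 124.98 mm²), so overlapping operands fuse into one piece — 1 connected region. Overall, the cross-section is a single solid region. The nearest boundary edge runs (-4.00, -10.00)→(-8.25, -8.86); distance from the point to it = 1.88 mm. The point is inside the cross-section, 1.88 mm from the nearest boundary — within the 2.4 mm shell band (3 × 0.8).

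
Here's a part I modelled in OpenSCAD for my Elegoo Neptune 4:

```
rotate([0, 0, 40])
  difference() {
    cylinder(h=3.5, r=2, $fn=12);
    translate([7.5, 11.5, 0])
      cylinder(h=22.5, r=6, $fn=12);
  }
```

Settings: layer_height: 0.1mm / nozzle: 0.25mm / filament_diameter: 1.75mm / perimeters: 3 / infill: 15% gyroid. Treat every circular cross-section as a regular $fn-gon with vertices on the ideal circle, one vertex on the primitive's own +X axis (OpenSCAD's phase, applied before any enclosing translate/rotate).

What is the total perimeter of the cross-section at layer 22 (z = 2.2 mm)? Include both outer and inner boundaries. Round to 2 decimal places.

12.42 mm

At z = 2.2 mm: the r=2 cylinder contributes a regular 12-gon of circumradius 2 (perimeter = 2·12·2.000·sin(180°/12) = 12.42 mm); the cylinder at (7.5, 11.5): section is a regular 12-gon, circumradius r=6 (perimeter = 2·12·6.000·sin(180°/12) = 37.27 mm); Subtracting the remaining from the first: starting from the r=2 cylinder, the r=6 cylinder at (7.5, 11.5) misses the remaining region (no effect) — boundary = 12.42 mm; (rotated 40° about Z; rotation is an isometry so areas/perimeters/island counts are preserved). Overall, the cross-section is a single solid region. Total boundary length (outer) = 12.42 mm.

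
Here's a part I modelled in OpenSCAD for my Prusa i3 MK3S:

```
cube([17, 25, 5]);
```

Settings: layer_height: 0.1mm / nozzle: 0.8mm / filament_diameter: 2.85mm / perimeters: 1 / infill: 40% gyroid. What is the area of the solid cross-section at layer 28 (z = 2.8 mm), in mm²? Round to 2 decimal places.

At z = 2.8 mm: the cube is present — its section is the full 17×25 rectangle (area 425.00 mm²). Overall, the cross-section is a single solid region. Net area = 425.00 mm².

425.00 mm²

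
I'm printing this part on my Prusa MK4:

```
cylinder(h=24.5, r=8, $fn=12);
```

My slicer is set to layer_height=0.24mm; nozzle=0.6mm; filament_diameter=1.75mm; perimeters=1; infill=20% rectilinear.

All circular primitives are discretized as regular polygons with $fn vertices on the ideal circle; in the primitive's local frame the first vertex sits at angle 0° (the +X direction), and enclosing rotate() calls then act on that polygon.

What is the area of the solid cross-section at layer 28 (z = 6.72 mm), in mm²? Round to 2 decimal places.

At z = 6.72 mm: the cylinder: section is a regular 12-gon, circumradius r=8 (area = (12/2)·8.000²·sin(360°/12) = 192.00 mm²). Overall, the cross-section is a single solid region. Net area = 192.00 mm².

192.00 mm²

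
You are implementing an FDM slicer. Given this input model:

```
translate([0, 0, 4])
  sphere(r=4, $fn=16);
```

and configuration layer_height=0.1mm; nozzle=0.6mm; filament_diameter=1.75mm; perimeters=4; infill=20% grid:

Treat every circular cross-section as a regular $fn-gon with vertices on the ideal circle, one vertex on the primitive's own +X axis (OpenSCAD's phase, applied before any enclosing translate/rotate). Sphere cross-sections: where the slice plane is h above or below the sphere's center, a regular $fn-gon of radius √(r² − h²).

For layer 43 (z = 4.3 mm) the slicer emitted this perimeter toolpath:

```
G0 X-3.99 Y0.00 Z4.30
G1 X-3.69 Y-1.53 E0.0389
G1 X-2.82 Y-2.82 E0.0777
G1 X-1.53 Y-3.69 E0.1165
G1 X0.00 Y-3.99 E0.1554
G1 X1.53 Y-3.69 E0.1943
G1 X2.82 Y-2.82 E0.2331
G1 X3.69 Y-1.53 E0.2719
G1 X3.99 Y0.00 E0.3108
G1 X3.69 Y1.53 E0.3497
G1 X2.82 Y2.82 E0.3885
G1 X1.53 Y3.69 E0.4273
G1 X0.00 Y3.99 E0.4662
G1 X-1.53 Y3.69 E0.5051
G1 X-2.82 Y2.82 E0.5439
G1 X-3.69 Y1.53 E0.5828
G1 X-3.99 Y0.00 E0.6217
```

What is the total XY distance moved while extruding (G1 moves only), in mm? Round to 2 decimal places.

Sum the Euclidean lengths of each G1 segment: total = 24.92 mm.

24.92 mm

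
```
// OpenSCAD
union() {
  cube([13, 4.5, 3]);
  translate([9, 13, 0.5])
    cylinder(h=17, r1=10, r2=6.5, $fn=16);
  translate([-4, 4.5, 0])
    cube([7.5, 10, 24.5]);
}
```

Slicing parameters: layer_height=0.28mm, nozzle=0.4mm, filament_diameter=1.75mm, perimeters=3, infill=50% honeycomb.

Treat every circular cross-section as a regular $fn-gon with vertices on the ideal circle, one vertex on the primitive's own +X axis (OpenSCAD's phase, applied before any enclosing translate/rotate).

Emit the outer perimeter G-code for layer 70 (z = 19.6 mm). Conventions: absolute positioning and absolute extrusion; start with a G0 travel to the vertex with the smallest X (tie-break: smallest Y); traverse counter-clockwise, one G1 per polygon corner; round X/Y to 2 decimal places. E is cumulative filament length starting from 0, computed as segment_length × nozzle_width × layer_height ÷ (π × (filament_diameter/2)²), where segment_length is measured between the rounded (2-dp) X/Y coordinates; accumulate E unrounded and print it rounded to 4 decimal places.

G0 X-4.00 Y4.50 Z19.60
G1 X3.50 Y4.50 E0.3492
G1 X3.50 Y14.50 E0.8149
G1 X-4.00 Y14.50 E1.1641
G1 X-4.00 Y4.50 E1.6297

At z = 19.6 mm: the cube does not reach this height (z outside [0, 3]); the cone at (9, 13) is not intersected at this z (z outside [0.5, 17.5]); the cube at (-4, 4.5) is present — its section is the full 7.5×10 rectangle; Taking the union: only the 7.5×10 cube at (-4, 4.5) is present, so the union is just that shape — 1 connected region. The outline is a single polygon with 4 vertices. Extrusion per mm of travel: 0.4 × 0.28 / (π × 0.875²) = 0.046564. Accumulating E over each segment gives final E = 1.6297.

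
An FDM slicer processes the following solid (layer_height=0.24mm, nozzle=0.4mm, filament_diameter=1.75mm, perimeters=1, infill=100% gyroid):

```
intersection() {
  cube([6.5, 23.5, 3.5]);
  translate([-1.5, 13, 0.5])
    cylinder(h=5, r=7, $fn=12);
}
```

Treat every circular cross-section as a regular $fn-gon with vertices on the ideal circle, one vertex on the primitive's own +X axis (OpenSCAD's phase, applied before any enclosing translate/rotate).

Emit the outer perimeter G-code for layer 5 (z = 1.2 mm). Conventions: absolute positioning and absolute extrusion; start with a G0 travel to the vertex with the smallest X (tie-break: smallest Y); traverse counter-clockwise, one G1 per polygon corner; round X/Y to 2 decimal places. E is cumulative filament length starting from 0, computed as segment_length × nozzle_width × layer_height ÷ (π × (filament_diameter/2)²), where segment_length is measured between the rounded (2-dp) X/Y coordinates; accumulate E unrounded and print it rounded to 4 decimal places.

At z = 1.2 mm: the cube is present — its section is the full 6.5×23.5 rectangle; the r=7 cylinder at (-1.5, 13) gives a regular 12-gon of circumradius 7 (constant along its height); Taking the intersection: the r=7 cylinder at (-1.5, 13) partially overlaps the 6.5×23.5 cube; clipping to the common part keeps 53.10 mm² — 1 connected region. The outline is a single polygon with 7 vertices. Extrusion per mm of travel: 0.4 × 0.24 / (π × 0.875²) = 0.039912. Accumulating E over each segment gives final E = 1.2705.

G0 X0.00 Y6.40 Z1.20
G1 X2.00 Y6.94 E0.0827
G1 X4.56 Y9.50 E0.2272
G1 X5.50 Y13.00 E0.3718
G1 X4.56 Y16.50 E0.5165
G1 X2.00 Y19.06 E0.6610
G1 X0.00 Y19.60 E0.7436
G1 X0.00 Y6.40 E1.2705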